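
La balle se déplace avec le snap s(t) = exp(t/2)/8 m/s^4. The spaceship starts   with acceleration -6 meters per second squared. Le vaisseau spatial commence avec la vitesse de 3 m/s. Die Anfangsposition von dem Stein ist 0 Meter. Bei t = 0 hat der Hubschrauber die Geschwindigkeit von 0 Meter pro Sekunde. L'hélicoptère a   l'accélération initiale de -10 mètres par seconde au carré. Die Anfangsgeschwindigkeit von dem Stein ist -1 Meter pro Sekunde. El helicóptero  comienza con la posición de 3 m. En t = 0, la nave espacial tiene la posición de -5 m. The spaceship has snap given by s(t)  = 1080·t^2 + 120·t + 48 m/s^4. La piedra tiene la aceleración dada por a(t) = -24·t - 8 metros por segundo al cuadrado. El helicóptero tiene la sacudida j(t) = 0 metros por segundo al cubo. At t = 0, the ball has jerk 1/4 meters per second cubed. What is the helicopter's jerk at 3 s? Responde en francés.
En utilisant j(t) = 0 et en substituant t = 3, nous trouvons j = 0.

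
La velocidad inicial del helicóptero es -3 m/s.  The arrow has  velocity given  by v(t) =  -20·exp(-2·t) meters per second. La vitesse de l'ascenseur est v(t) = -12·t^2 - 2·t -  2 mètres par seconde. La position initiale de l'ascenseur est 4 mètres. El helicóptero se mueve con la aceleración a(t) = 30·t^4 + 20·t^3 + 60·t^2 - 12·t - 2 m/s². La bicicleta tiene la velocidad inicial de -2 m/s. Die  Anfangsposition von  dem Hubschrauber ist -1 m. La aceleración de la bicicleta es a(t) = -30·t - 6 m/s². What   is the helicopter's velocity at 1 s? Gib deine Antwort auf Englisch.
To solve this, we need to take 1 integral of our acceleration equation a(t) = 30·t^4 + 20·t^3 + 60·t^2 - 12·t - 2. Finding the integral of a(t) and using v(0) = -3: v(t) = 6·t^5 + 5·t^4 + 20·t^3 - 6·t^2 - 2·t - 3. We have velocity v(t) = 6·t^5 + 5·t^4 + 20·t^3 - 6·t^2 - 2·t - 3. Substituting t = 1: v(1) = 20.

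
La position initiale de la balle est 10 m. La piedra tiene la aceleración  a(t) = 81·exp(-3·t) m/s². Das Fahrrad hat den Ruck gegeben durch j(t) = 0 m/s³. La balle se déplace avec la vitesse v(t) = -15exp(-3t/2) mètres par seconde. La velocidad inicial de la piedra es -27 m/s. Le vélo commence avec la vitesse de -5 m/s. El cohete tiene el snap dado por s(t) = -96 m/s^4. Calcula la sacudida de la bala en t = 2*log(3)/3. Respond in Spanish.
Debemos derivar nuestra ecuación de la velocidad v(t) = -15·exp(-3·t/2) 2 veces. Tomando d/dt de v(t), encontramos a(t) = 45·exp(-3·t/2)/2. Derivando la aceleración, obtenemos la sacudida: j(t) = -135·exp(-3·t/2)/4. Tenemos la sacudida j(t) = -135·exp(-3·t/2)/4. Sustituyendo t = 2*log(3)/3: j(2*log(3)/3) = -45/4.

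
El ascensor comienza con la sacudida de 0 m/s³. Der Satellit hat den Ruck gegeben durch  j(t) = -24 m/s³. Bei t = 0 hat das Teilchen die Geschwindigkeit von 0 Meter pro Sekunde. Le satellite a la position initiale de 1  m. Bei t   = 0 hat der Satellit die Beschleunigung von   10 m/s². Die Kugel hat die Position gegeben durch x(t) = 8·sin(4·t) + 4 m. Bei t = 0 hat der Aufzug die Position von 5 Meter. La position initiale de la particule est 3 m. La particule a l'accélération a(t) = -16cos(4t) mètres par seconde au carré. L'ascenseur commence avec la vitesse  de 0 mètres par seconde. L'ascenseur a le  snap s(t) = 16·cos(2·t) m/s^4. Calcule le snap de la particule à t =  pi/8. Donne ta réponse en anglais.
We must differentiate our acceleration equation a(t) = -16·cos(4·t) 2 times. Taking d/dt of a(t), we find j(t) = 64·sin(4·t). Differentiating jerk, we get snap: s(t) = 256·cos(4·t). Using s(t) = 256·cos(4·t) and substituting t = pi/8, we find s = 0.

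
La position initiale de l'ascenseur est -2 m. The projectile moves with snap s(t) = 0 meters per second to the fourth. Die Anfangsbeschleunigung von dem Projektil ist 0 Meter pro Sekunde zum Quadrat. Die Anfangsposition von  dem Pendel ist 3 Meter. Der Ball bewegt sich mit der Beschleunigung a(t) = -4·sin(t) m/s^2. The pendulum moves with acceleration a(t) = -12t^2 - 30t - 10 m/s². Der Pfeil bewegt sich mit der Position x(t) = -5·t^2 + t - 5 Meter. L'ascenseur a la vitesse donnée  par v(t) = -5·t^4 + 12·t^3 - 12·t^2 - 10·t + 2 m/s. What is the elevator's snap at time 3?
To solve this, we need to take 3 derivatives of our velocity equation v(t) = -5·t^4 + 12·t^3 - 12·t^2 - 10·t + 2. Taking d/dt of v(t), we find a(t) = -20·t^3 + 36·t^2 - 24·t - 10. The derivative of acceleration gives jerk: j(t) = -60·t^2 + 72·t - 24. The derivative of jerk gives snap: s(t) = 72 - 120·t. From the given snap equation s(t) = 72 - 120·t, we substitute t = 3 to get s = -288.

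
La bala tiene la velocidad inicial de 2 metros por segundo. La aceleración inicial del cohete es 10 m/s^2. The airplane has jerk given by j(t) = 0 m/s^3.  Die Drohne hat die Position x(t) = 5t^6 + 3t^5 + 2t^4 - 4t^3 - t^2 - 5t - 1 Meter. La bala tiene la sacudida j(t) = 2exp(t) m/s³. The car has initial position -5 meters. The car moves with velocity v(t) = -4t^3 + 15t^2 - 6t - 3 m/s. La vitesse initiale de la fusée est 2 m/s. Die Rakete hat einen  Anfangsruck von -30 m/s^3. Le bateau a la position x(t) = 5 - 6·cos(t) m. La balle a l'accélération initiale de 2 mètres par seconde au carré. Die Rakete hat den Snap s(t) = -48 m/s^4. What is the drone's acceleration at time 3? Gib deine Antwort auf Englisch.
To solve this, we need to take 2 derivatives of our position equation x(t) = 5·t^6 + 3·t^5 + 2·t^4 - 4·t^3 - t^2 - 5·t - 1. The derivative of position gives velocity: v(t) = 30·t^5 + 15·t^4 + 8·t^3 - 12·t^2 - 2·t - 5. The derivative of velocity gives acceleration: a(t) = 150·t^4 + 60·t^3 + 24·t^2 - 24·t - 2. From the given acceleration equation a(t) = 150·t^4 + 60·t^3 + 24·t^2 - 24·t - 2, we substitute t = 3 to get a = 13912.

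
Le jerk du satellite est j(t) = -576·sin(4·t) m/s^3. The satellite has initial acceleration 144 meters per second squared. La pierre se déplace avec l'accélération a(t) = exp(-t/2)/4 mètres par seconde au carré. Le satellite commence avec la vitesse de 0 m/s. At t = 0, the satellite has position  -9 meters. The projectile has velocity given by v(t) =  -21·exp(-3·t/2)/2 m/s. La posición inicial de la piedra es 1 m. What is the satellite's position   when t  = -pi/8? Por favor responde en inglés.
To solve this, we need to take 3 integrals of our jerk equation j(t) = -576·sin(4·t). The integral of jerk is acceleration. Using a(0) = 144, we get a(t) = 144·cos(4·t). The integral of acceleration is velocity. Using v(0) = 0, we get v(t) = 36·sin(4·t). The antiderivative of velocity is position. Using x(0) = -9, we get x(t) = -9·cos(4·t). Using x(t) = -9·cos(4·t) and substituting t = -pi/8, we find x = 0.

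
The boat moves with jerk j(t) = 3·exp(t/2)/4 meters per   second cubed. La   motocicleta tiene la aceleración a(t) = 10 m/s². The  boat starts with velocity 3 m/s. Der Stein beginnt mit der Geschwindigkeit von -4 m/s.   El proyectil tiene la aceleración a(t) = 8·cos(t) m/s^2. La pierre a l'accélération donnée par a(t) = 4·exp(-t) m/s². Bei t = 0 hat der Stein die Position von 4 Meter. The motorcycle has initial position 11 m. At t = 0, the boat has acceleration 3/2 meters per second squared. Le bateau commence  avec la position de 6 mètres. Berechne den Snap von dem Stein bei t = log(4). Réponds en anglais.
We must differentiate our acceleration equation a(t) = 4·exp(-t) 2 times. Differentiating acceleration, we get jerk: j(t) = -4·exp(-t). The derivative of jerk gives snap: s(t) = 4·exp(-t). Using s(t) = 4·exp(-t) and substituting t = log(4), we find s = 1.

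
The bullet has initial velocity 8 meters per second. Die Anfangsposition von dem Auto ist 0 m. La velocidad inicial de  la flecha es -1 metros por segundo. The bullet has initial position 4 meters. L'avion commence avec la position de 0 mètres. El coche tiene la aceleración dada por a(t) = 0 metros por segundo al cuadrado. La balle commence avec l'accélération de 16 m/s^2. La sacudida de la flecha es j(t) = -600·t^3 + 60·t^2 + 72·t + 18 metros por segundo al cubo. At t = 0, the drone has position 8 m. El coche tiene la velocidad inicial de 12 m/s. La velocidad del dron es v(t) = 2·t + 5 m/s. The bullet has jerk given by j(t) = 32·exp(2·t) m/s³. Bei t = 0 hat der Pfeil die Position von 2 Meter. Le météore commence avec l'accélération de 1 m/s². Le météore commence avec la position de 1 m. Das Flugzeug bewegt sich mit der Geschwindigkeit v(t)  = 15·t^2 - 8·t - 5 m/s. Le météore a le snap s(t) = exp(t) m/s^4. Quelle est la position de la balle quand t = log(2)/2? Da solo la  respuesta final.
La réponse est 8.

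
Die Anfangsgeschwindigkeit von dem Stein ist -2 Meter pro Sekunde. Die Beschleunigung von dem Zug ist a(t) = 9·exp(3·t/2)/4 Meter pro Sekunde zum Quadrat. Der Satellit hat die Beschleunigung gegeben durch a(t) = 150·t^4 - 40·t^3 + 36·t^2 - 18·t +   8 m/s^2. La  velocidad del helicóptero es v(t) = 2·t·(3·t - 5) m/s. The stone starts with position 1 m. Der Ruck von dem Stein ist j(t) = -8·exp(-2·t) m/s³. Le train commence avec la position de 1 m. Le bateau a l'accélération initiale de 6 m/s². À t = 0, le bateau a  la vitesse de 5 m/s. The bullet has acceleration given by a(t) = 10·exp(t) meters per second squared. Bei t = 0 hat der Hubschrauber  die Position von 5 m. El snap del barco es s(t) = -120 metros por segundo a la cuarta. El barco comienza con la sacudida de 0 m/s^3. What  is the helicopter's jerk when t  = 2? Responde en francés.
Nous devons dériver notre équation de la vitesse v(t) = 2·t·(3·t - 5) 2 fois. En dérivant la vitesse, nous obtenons l'accélération: a(t) = 12·t - 10. La dérivée de l'accélération donne le jerk: j(t) = 12. Nous avons le jerk j(t) = 12. En substituant t = 2: j(2) = 12.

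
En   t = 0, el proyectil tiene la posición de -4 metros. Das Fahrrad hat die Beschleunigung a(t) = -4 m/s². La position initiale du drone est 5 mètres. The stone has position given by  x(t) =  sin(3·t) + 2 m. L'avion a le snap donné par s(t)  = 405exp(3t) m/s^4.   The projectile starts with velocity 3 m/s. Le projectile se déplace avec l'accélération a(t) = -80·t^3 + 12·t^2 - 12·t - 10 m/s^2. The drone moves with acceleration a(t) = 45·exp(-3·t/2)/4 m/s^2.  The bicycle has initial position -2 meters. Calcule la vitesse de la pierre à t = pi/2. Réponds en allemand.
Um dies zu lösen, müssen wir 1 Ableitung unserer Gleichung für die Position x(t) = sin(3·t) + 2 nehmen. Die Ableitung von der Position ergibt die Geschwindigkeit: v(t) = 3·cos(3·t). Aus der Gleichung für die Geschwindigkeit v(t) = 3·cos(3·t), setzen wir t = pi/2 ein und erhalten v = 0.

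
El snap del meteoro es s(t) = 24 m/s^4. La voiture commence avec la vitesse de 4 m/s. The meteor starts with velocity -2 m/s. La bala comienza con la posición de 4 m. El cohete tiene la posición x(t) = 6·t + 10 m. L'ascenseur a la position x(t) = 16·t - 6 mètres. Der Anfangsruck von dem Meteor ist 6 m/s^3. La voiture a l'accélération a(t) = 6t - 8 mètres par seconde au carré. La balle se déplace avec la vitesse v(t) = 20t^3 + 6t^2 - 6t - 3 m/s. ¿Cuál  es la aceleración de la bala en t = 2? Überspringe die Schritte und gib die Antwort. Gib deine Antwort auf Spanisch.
En t = 2, a = 258.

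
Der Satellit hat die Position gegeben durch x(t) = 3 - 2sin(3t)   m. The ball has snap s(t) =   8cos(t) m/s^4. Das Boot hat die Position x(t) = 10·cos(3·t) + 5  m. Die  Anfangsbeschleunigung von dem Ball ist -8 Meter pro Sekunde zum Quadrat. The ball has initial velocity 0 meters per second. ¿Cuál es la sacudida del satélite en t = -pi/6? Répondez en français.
Pour résoudre ceci, nous devons prendre 3 dérivées de notre équation de la position x(t) = 3 - 2·sin(3·t). La dérivée de la position donne la vitesse: v(t) = -6·cos(3·t). La dérivée de la vitesse donne l'accélération: a(t) = 18·sin(3·t). En dérivant l'accélération, nous obtenons le jerk: j(t) = 54·cos(3·t). Nous avons le jerk j(t) = 54·cos(3·t). En substituant t = -pi/6: j(-pi/6) = 0.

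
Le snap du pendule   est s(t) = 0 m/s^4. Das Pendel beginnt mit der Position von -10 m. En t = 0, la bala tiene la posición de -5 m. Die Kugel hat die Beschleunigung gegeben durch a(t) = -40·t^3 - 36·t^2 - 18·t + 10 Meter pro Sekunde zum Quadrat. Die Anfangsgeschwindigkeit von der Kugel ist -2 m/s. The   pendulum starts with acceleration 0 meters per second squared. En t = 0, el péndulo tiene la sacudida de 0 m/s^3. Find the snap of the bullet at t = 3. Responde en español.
Para resolver esto, necesitamos tomar 2 derivadas de nuestra ecuación de la aceleración a(t) = -40·t^3 - 36·t^2 - 18·t + 10. Derivando la aceleración, obtenemos la sacudida: j(t) = -120·t^2 - 72·t - 18. Derivando la sacudida, obtenemos el snap: s(t) = -240·t - 72. Usando s(t) = -240·t - 72 y sustituyendo t = 3, encontramos s = -792.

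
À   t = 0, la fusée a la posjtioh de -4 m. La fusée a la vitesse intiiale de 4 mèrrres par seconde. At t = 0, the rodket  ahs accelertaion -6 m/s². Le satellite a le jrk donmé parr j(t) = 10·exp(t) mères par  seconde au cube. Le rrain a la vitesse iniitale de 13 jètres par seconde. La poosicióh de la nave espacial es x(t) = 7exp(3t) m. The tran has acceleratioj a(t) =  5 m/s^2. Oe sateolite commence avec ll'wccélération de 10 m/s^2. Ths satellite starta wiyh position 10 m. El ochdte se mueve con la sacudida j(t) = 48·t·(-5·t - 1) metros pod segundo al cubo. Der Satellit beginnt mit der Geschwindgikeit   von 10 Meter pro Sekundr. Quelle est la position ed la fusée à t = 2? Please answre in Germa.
Wir müssen unsere Gleichung für den Ruck j(t) = 48·t·(-5·t - 1) 3-mal integrieren. Durch Integration von dem Ruck und Verwendung der Anfangsbedingung a(0) = -6, erhalten wir a(t) = -80·t^3 - 24·t^2 - 6. Durch Integration von der Beschleunigung und Verwendung der Anfangsbedingung v(0) = 4, erhalten wir v(t) = -20·t^4 - 8·t^3 - 6·t + 4. Das Integral von der Geschwindigkeit, mit x(0) = -4, ergibt die Position: x(t) = -4·t^5 - 2·t^4 - 3·t^2 + 4·t - 4. Mit x(t) = -4·t^5 - 2·t^4 - 3·t^2 + 4·t - 4 und Einsetzen von t = 2, finden wir x = -168.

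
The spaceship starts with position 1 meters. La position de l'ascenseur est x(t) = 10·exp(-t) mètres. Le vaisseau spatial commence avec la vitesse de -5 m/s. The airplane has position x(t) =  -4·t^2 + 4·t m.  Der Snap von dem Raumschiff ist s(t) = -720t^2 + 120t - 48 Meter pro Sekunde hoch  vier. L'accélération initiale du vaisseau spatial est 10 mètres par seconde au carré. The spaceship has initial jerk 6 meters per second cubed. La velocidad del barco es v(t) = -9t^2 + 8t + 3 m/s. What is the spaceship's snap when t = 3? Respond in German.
Aus der Gleichung für den Snap s(t) = -720·t^2 + 120·t - 48, setzen wir t = 3 ein und erhalten s = -6168.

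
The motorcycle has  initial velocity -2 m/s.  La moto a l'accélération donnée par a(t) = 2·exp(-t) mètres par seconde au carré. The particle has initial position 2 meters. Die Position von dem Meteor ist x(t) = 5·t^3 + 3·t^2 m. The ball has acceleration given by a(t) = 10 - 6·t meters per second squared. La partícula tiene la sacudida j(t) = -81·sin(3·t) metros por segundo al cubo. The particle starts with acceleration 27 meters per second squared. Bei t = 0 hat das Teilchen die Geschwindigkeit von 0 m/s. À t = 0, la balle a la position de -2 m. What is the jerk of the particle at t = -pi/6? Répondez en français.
En utilisant j(t) = -81·sin(3·t) et en substituant t = -pi/6, nous trouvons j = 81.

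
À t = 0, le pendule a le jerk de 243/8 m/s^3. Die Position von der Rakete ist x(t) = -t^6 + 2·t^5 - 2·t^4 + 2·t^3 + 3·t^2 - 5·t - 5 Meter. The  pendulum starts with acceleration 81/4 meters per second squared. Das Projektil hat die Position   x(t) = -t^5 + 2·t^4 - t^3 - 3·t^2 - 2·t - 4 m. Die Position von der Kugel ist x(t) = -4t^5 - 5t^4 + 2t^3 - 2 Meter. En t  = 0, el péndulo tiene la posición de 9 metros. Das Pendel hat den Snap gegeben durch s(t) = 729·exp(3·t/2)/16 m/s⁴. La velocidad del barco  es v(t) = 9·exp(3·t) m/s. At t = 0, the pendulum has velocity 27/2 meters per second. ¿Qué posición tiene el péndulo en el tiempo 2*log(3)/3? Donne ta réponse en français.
Nous devons trouver la primitive de notre équation du snap s(t) = 729·exp(3·t/2)/16 4 fois. En prenant ∫s(t)dt et en appliquant j(0) = 243/8, nous trouvons j(t) = 243·exp(3·t/2)/8. En intégrant le jerk et en utilisant la condition initiale a(0) = 81/4, nous obtenons a(t) = 81·exp(3·t/2)/4. En intégrant l'accélération et en utilisant la condition initiale v(0) = 27/2, nous obtenons v(t) = 27·exp(3·t/2)/2. La primitive de la vitesse, avec x(0) = 9, donne la position: x(t) = 9·exp(3·t/2). En utilisant x(t) = 9·exp(3·t/2) et en substituant t = 2*log(3)/3, nous trouvons x = 27.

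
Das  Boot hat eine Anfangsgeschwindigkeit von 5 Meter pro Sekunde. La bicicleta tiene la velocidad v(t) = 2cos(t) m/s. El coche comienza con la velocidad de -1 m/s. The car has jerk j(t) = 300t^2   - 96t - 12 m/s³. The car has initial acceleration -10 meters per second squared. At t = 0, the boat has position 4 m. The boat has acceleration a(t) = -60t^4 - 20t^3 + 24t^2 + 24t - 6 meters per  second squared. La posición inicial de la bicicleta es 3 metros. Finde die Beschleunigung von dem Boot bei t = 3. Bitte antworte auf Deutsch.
Aus der Gleichung für die Beschleunigung a(t) = -60·t^4 - 20·t^3 + 24·t^2 + 24·t - 6, setzen wir t = 3 ein und erhalten a = -5118.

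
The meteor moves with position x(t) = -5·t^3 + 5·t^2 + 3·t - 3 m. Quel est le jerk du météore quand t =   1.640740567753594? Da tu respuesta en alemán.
Um dies zu lösen, müssen wir 3 Ableitungen unserer Gleichung für die Position x(t) = -5·t^3 + 5·t^2 + 3·t - 3 nehmen. Die Ableitung von der Position ergibt die Geschwindigkeit: v(t) = -15·t^2 + 10·t + 3. Mit d/dt von v(t) finden wir a(t) = 10 - 30·t. Durch Ableiten von der Beschleunigung erhalten wir den Ruck: j(t) = -30. Aus der Gleichung für den Ruck j(t) = -30, setzen wir t = 1.640740567753594 ein und erhalten j = -30.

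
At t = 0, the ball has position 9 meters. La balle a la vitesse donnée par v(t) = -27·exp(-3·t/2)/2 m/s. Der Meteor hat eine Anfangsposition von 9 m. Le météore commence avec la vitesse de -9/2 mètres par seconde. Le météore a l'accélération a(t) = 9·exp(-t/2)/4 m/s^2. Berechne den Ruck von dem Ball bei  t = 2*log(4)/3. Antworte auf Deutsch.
Um dies zu lösen, müssen wir 2 Ableitungen unserer Gleichung für die Geschwindigkeit v(t) = -27·exp(-3·t/2)/2 nehmen. Durch Ableiten von der Geschwindigkeit erhalten wir die Beschleunigung: a(t) = 81·exp(-3·t/2)/4. Durch Ableiten von der Beschleunigung erhalten wir den Ruck: j(t) = -243·exp(-3·t/2)/8. Aus der Gleichung für den Ruck j(t) = -243·exp(-3·t/2)/8, setzen wir t = 2*log(4)/3 ein und erhalten j = -243/32.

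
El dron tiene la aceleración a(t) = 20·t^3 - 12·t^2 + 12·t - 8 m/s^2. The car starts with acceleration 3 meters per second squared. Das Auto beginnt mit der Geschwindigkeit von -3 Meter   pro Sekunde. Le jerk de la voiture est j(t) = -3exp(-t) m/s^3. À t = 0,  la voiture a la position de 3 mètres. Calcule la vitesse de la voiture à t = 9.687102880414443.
Nous devons trouver l'intégrale de notre équation du jerk j(t) = -3·exp(-t) 2 fois. La primitive du jerk est l'accélération. En utilisant a(0) = 3, nous obtenons a(t) = 3·exp(-t). En prenant ∫a(t)dt et en appliquant v(0) = -3, nous trouvons v(t) = -3·exp(-t). Nous avons la vitesse v(t) = -3·exp(-t). En substituant t = 9.687102880414443: v(9.687102880414443) = -0.000186236983248361.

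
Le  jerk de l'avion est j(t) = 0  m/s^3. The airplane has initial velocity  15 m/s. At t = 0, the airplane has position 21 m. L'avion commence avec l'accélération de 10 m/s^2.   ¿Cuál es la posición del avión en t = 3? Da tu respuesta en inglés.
We need to integrate our jerk equation j(t) = 0 3 times. The integral of jerk is acceleration. Using a(0) = 10, we get a(t) = 10. Taking ∫a(t)dt and applying v(0) = 15, we find v(t) = 10·t + 15. Finding the integral of v(t) and using x(0) = 21: x(t) = 5·t^2 + 15·t + 21. From the given position equation x(t) = 5·t^2 + 15·t + 21, we substitute t = 3 to get x = 111.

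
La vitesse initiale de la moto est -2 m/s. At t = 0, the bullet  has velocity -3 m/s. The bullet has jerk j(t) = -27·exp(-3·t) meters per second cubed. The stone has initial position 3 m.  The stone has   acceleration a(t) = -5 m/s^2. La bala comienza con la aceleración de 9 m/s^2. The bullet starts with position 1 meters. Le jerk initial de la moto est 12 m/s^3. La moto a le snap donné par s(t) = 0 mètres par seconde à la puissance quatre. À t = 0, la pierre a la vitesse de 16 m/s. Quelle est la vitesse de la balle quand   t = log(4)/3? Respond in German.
Wir müssen das Integral unserer Gleichung für den Ruck j(t) = -27·exp(-3·t) 2-mal finden. Die Stammfunktion von dem Ruck, mit a(0) = 9, ergibt die Beschleunigung: a(t) = 9·exp(-3·t). Mit ∫a(t)dt und Anwendung von v(0) = -3, finden wir v(t) = -3·exp(-3·t). Mit v(t) = -3·exp(-3·t) und Einsetzen von t = log(4)/3, finden wir v = -3/4.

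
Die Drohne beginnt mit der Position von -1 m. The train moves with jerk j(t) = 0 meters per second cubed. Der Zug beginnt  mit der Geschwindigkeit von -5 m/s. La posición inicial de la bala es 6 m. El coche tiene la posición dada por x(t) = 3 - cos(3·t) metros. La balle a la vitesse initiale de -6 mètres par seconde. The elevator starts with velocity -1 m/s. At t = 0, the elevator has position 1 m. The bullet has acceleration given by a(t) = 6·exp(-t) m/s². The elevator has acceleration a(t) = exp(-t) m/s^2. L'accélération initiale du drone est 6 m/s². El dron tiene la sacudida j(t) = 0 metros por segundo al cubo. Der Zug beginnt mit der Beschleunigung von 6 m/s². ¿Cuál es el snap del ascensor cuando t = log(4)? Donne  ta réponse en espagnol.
Debemos derivar nuestra ecuación de la aceleración a(t) = exp(-t) 2 veces. La derivada de la aceleración da la sacudida: j(t) = -exp(-t). Derivando la sacudida, obtenemos el snap: s(t) = exp(-t). De la ecuación del snap s(t) = exp(-t), sustituimos t = log(4) para obtener s = 1/4.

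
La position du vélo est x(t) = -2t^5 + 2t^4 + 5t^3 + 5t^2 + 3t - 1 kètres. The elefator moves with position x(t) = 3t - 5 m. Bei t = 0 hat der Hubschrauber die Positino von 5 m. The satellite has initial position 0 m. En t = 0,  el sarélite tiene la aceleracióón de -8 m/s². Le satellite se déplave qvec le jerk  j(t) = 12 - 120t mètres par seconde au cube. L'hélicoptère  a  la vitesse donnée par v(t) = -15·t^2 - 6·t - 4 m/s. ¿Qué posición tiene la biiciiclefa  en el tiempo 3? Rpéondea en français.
De l'équation de la position x(t) = -2·t^5 + 2·t^4 + 5·t^3 + 5·t^2 + 3·t - 1, nous substituons t = 3 pour obtenir x = -136.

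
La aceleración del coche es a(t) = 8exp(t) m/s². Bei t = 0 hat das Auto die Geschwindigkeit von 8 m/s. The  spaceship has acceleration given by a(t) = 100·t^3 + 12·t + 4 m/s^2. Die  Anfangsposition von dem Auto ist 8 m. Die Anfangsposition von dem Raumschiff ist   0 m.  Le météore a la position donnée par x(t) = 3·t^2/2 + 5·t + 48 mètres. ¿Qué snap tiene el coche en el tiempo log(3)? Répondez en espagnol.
Partiendo de la aceleración a(t) = 8·exp(t), tomamos 2 derivadas. La derivada de la aceleración da la sacudida: j(t) = 8·exp(t). Tomando d/dt de j(t), encontramos s(t) = 8·exp(t). De la ecuación del snap s(t) = 8·exp(t), sustituimos t = log(3) para obtener s = 24.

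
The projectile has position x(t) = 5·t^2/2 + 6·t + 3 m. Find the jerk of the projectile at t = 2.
We must differentiate our position equation x(t) = 5·t^2/2 + 6·t + 3 3 times. Differentiating position, we get velocity: v(t) = 5·t + 6. Taking d/dt of v(t), we find a(t) = 5. The derivative of acceleration gives jerk: j(t) = 0. From the given jerk equation j(t) = 0, we substitute t = 2 to get j = 0.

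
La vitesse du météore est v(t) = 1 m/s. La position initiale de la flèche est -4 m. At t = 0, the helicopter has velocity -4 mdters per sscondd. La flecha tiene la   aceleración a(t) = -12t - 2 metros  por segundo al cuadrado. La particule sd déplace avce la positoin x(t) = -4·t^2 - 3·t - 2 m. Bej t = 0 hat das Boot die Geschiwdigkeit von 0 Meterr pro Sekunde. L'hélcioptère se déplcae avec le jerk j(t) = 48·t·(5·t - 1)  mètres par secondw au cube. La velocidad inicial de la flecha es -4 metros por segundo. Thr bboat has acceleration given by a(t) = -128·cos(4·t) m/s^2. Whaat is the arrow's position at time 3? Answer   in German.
Ausgehend von der Beschleunigung a(t) = -12·t - 2, nehmen wir 2 Integrale. Durch Integration von der Beschleunigung und Verwendung der Anfangsbedingung v(0) = -4, erhalten wir v(t) = -6·t^2 - 2·t - 4. Das Integral von der Geschwindigkeit ist die Position. Mit x(0) = -4 erhalten wir x(t) = -2·t^3 - t^2 - 4·t - 4. Wir haben die Position x(t) = -2·t^3 - t^2 - 4·t - 4. Durch Einsetzen von t = 3: x(3) = -79.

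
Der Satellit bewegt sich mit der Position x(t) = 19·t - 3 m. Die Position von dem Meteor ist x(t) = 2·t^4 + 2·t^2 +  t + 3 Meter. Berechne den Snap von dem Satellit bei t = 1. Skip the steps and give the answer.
s(1) = 0.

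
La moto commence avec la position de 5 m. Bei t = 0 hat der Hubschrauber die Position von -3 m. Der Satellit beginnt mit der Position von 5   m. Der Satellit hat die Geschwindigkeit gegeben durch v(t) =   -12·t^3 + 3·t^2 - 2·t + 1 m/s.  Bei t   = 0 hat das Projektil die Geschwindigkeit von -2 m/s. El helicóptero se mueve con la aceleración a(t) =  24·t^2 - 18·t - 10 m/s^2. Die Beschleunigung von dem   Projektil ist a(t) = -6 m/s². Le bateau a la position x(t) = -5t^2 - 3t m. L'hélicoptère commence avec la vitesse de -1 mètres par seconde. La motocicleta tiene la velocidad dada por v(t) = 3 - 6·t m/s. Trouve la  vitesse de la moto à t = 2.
De l'équation de la vitesse v(t) = 3 - 6·t, nous substituons t = 2 pour obtenir v = -9.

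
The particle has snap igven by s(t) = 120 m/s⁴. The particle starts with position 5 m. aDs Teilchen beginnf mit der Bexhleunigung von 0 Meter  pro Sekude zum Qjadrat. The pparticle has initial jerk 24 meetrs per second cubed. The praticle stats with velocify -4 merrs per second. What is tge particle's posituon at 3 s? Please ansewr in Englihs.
We must find the integral of our snap equation s(t) = 120 4 times. Finding the antiderivative of s(t) and using j(0) = 24: j(t) = 120·t + 24. The antiderivative of jerk is acceleration. Using a(0) = 0, we get a(t) = 12·t·(5·t + 2). Integrating acceleration and using the initial condition v(0) = -4, we get v(t) = 20·t^3 + 12·t^2 - 4. The antiderivative of velocity is position. Using x(0) = 5, we get x(t) = 5·t^4 + 4·t^3 - 4·t + 5. Using x(t) = 5·t^4 + 4·t^3 - 4·t + 5 and substituting t = 3, we find x = 506.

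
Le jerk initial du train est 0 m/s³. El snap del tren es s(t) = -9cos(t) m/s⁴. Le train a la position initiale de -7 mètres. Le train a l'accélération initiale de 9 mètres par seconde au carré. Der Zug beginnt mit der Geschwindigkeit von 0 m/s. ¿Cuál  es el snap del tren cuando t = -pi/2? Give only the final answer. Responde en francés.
s(-pi/2) = 0.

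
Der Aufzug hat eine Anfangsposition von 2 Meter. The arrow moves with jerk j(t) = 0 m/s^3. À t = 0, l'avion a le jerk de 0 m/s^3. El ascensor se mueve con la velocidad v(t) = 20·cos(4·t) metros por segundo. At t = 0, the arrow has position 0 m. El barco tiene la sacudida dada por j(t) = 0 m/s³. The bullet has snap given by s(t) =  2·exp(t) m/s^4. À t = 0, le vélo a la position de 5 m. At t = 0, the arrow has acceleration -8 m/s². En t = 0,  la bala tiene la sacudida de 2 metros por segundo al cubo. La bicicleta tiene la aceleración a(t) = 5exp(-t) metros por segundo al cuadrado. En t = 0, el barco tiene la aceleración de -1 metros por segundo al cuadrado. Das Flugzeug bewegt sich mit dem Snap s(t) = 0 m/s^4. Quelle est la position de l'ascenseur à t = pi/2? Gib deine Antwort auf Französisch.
Nous devons intégrer notre équation de la vitesse v(t) = 20·cos(4·t) 1 fois. La primitive de la vitesse est la position. En utilisant x(0) = 2, nous obtenons x(t) = 5·sin(4·t) + 2. En utilisant x(t) = 5·sin(4·t) + 2 et en substituant t = pi/2, nous trouvons x = 2.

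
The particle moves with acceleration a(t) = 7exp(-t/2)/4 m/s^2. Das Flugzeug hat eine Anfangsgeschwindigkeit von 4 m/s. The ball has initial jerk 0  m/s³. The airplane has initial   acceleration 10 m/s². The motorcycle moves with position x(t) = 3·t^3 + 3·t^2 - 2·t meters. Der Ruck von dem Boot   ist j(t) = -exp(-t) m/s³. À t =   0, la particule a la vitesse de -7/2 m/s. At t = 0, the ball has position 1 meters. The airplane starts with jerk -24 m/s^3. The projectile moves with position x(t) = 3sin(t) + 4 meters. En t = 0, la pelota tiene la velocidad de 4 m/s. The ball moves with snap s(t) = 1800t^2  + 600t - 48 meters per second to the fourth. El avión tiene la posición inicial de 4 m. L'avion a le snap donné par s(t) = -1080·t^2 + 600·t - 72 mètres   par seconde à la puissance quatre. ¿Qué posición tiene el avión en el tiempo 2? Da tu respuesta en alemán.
Um dies zu lösen, müssen wir 4 Integrale unserer Gleichung für den Snap s(t) = -1080·t^2 + 600·t - 72 finden. Das Integral von dem Snap, mit j(0) = -24, ergibt den Ruck: j(t) = -360·t^3 + 300·t^2 - 72·t - 24. Das Integral von dem Ruck, mit a(0) = 10, ergibt die Beschleunigung: a(t) = -90·t^4 + 100·t^3 - 36·t^2 - 24·t + 10. Das Integral von der Beschleunigung, mit v(0) = 4, ergibt die Geschwindigkeit: v(t) = -18·t^5 + 25·t^4 - 12·t^3 - 12·t^2 + 10·t + 4. Das Integral von der Geschwindigkeit, mit x(0) = 4, ergibt die Position: x(t) = -3·t^6 + 5·t^5 - 3·t^4 - 4·t^3 + 5·t^2 + 4·t + 4. Aus der Gleichung für die Position x(t) = -3·t^6 + 5·t^5 - 3·t^4 - 4·t^3 + 5·t^2 + 4·t + 4, setzen wir t = 2 ein und erhalten x = -80.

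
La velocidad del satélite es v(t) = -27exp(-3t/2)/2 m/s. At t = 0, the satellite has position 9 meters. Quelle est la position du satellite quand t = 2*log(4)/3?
Nous devons trouver la primitive de notre équation de la vitesse v(t) = -27·exp(-3·t/2)/2 1 fois. L'intégrale de la vitesse est la position. En utilisant x(0) = 9, nous obtenons x(t) = 9·exp(-3·t/2). Nous avons la position x(t) = 9·exp(-3·t/2). En substituant t = 2*log(4)/3: x(2*log(4)/3) = 9/4.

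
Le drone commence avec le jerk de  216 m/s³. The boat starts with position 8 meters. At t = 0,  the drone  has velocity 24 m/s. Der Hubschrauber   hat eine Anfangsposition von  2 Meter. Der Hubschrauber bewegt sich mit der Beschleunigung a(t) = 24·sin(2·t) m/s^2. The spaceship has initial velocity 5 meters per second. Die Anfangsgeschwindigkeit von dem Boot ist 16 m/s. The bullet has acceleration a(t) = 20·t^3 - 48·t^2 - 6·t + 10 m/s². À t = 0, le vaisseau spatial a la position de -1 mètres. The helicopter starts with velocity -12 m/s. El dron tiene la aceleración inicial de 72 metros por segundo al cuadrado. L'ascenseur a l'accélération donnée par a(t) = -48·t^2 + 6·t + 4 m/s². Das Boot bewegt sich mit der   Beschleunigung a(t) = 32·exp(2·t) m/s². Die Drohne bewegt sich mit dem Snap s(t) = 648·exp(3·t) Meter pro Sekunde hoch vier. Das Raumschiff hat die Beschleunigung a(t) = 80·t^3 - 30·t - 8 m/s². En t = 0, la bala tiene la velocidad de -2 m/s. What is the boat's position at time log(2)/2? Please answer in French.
Pour résoudre ceci, nous devons prendre 2 intégrales de notre équation de l'accélération a(t) = 32·exp(2·t). En intégrant l'accélération et en utilisant la condition initiale v(0) = 16, nous obtenons v(t) = 16·exp(2·t). En intégrant la vitesse et en utilisant la condition initiale x(0) = 8, nous obtenons x(t) = 8·exp(2·t). Nous avons la position x(t) = 8·exp(2·t). En substituant t = log(2)/2: x(log(2)/2) = 16.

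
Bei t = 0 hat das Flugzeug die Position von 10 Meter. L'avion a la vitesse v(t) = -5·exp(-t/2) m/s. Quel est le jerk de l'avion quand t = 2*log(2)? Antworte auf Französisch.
Pour résoudre ceci, nous devons prendre 2 dérivées de notre équation de la vitesse v(t) = -5·exp(-t/2). En prenant d/dt de v(t), nous trouvons a(t) = 5·exp(-t/2)/2. En prenant d/dt de a(t), nous trouvons j(t) = -5·exp(-t/2)/4. En utilisant j(t) = -5·exp(-t/2)/4 et en substituant t = 2*log(2), nous trouvons j = -5/8.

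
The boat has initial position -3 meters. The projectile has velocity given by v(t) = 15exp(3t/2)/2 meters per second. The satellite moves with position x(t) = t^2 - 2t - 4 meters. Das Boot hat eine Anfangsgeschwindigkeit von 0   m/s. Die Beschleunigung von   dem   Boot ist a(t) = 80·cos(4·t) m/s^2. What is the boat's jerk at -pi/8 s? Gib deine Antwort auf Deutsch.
Ausgehend von der Beschleunigung a(t) = 80·cos(4·t), nehmen wir 1 Ableitung. Durch Ableiten von der Beschleunigung erhalten wir den Ruck: j(t) = -320·sin(4·t). Wir haben den Ruck j(t) = -320·sin(4·t). Durch Einsetzen von t = -pi/8: j(-pi/8) = 320.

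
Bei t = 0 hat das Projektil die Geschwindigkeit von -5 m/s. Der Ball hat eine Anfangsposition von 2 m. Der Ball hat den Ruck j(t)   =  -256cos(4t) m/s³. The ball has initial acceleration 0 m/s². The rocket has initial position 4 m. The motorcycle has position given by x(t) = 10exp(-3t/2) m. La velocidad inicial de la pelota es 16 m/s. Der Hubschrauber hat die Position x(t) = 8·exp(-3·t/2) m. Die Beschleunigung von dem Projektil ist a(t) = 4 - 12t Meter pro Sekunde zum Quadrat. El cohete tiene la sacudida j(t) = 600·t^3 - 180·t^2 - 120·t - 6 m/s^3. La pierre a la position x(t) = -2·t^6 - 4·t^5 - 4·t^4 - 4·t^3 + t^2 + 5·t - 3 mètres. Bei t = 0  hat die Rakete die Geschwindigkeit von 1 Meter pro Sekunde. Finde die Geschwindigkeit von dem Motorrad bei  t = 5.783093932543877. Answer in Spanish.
Debemos derivar nuestra ecuación de la posición x(t) = 10·exp(-3·t/2) 1 vez. La derivada de la posición da la velocidad: v(t) = -15·exp(-3·t/2). Usando v(t) = -15·exp(-3·t/2) y sustituyendo t = 5.783093932543877, encontramos v = -0.00256296446139774.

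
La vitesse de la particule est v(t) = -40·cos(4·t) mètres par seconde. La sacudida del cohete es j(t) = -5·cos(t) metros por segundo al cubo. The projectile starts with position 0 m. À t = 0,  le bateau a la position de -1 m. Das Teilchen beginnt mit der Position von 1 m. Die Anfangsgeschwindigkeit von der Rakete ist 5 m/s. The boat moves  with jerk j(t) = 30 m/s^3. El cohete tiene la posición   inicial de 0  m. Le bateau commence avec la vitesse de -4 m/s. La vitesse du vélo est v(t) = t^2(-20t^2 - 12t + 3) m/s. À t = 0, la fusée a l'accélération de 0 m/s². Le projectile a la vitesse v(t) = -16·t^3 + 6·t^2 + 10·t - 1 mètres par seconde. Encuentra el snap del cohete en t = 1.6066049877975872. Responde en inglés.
We must differentiate our jerk equation j(t) = -5·cos(t) 1 time. Taking d/dt of j(t), we find s(t) = 5·sin(t). From the given snap equation s(t) = 5·sin(t), we substitute t = 1.6066049877975872 to get s = 4.99679469201818.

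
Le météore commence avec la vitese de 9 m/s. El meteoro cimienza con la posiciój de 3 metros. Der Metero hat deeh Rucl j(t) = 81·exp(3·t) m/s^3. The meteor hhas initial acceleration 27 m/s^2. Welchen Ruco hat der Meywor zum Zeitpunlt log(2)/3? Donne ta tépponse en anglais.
From the given jerk equation j(t) = 81·exp(3·t), we substitute t = log(2)/3 to get j = 162.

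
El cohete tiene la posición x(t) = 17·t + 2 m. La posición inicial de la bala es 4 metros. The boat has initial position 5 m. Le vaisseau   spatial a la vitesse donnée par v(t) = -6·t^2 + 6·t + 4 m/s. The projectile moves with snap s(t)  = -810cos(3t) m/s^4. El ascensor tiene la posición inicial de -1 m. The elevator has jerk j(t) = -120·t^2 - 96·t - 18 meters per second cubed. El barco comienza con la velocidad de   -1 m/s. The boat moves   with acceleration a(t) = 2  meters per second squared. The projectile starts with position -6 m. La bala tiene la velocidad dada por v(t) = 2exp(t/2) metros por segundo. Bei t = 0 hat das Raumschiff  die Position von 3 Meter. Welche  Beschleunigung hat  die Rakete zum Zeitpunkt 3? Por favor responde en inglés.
To solve this, we need to take 2 derivatives of our position equation x(t) = 17·t + 2. The derivative of position gives velocity: v(t) = 17. Differentiating velocity, we get acceleration: a(t) = 0. We have acceleration a(t) = 0. Substituting t = 3: a(3) = 0.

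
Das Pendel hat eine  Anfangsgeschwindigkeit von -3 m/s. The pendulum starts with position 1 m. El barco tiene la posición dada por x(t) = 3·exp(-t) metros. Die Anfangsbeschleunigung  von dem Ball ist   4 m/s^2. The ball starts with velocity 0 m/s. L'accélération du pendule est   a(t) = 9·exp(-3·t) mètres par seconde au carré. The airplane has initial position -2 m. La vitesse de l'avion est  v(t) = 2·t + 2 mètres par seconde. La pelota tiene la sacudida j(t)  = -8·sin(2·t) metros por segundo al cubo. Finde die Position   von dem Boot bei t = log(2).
Wir haben die Position x(t) = 3·exp(-t). Durch Einsetzen von t = log(2): x(log(2)) = 3/2.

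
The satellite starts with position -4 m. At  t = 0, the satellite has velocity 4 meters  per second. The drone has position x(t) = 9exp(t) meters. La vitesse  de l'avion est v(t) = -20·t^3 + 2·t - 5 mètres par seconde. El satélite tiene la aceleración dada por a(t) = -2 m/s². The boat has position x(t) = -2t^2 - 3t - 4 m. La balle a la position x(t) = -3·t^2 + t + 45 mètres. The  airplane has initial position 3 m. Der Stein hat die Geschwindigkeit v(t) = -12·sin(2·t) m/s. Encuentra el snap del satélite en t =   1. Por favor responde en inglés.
We must differentiate our acceleration equation a(t) = -2 2 times. Differentiating acceleration, we get jerk: j(t) = 0. The derivative of jerk gives snap: s(t) = 0. Using s(t) = 0 and substituting t = 1, we find s = 0.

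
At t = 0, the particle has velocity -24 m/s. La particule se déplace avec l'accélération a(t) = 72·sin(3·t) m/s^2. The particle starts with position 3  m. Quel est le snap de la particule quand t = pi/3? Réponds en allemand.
Wir müssen unsere Gleichung für die Beschleunigung a(t) = 72·sin(3·t) 2-mal ableiten. Durch Ableiten von der Beschleunigung erhalten wir den Ruck: j(t) = 216·cos(3·t). Mit d/dt von j(t) finden wir s(t) = -648·sin(3·t). Aus der Gleichung für den Snap s(t) = -648·sin(3·t), setzen wir t = pi/3 ein und erhalten s = 0.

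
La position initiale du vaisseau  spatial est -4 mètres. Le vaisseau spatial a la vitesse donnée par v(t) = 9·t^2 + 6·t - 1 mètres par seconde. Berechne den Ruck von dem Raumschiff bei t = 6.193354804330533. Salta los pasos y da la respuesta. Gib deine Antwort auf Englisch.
The answer is 18.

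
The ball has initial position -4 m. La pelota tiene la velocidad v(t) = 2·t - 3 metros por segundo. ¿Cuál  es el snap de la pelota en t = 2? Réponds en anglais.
Starting from velocity v(t) = 2·t - 3, we take 3 derivatives. Differentiating velocity, we get acceleration: a(t) = 2. The derivative of acceleration gives jerk: j(t) = 0. Taking d/dt of j(t), we find s(t) = 0. We have snap s(t) = 0. Substituting t = 2: s(2) = 0.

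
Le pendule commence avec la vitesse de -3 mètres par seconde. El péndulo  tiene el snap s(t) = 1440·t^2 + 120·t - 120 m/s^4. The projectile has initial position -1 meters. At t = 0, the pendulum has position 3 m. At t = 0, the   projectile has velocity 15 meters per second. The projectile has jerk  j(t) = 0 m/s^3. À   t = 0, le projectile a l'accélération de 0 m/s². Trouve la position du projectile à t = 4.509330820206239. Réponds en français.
Nous devons trouver la primitive de notre équation du jerk j(t) = 0 3 fois. L'intégrale du jerk est l'accélération. En utilisant a(0) = 0, nous obtenons a(t) = 0. L'intégrale de l'accélération, avec v(0) = 15, donne la vitesse: v(t) = 15. En prenant ∫v(t)dt et en appliquant x(0) = -1, nous trouvons x(t) = 15·t - 1. Nous avons la position x(t) = 15·t - 1. En substituant t = 4.509330820206239: x(4.509330820206239) = 66.6399623030936.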